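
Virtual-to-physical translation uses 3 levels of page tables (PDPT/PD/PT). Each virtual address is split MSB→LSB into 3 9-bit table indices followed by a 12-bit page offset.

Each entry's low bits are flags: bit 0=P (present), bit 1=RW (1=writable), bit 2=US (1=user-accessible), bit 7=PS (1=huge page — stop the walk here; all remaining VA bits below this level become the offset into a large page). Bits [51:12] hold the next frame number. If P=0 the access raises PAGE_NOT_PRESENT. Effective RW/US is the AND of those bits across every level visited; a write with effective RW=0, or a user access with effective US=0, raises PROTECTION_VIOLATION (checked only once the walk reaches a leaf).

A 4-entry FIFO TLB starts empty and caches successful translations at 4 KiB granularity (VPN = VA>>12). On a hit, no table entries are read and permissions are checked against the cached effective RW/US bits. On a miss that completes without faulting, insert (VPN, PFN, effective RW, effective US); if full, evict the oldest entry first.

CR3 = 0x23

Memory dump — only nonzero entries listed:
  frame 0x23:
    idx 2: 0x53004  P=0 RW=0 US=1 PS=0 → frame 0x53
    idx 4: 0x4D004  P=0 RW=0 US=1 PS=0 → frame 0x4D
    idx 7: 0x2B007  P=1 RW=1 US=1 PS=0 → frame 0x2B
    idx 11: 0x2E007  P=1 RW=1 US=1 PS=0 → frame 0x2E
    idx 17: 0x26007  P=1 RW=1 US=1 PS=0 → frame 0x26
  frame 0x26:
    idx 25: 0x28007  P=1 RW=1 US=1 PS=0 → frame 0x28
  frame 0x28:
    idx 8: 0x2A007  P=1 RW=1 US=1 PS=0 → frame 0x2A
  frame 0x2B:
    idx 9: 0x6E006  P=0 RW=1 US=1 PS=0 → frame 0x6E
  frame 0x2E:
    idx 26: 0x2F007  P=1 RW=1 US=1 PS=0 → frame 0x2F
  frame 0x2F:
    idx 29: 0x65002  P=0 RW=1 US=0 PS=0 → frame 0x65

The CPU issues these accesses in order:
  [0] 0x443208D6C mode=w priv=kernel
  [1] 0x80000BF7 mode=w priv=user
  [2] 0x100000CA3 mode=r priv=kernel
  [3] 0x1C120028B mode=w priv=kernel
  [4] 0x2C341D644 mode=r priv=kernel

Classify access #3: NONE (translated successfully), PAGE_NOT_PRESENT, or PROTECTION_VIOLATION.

Per-access translation:
#0 VA=0x443208D6C (w,kernel):
  lvl0: tbl 0x23, slot 17 ⇒ 0x26007 (P1/RW1/US1/PS0)
  lvl1: tbl 0x26, slot 25 ⇒ 0x28007 (P1/RW1/US1/PS0)
  lvl2: tbl 0x28, slot 8 ⇒ 0x2A007 (P1/RW1/US1/PS0)
  ⇒ phys 0x2AD6C  [3 reads]
#1 VA=0x80000BF7 (w,user):
  lvl0: tbl 0x23, slot 2 ⇒ 0x53004 (P0/RW0/US1/PS0)
  → PAGE_NOT_PRESENT  (1 entries read)
#2 VA=0x100000CA3 (r,kernel):
  lvl0: tbl 0x23, slot 4 ⇒ 0x4D004 (P0/RW0/US1/PS0)
  → PAGE_NOT_PRESENT  (1 entries read)
#3 VA=0x1C120028B (w,kernel):
  lvl0: tbl 0x23, slot 7 ⇒ 0x2B007 (P1/RW1/US1/PS0)
  lvl1: tbl 0x2B, slot 9 ⇒ 0x6E006 (P0/RW1/US1/PS0)
  → PAGE_NOT_PRESENT  (2 entries read)
#4 VA=0x2C341D644 (r,kernel):
  lvl0: tbl 0x23, slot 11 ⇒ 0x2E007 (P1/RW1/US1/PS0)
  lvl1: tbl 0x2E, slot 26 ⇒ 0x2F007 (P1/RW1/US1/PS0)
  lvl2: tbl 0x2F, slot 29 ⇒ 0x65002 (P0/RW1/US0/PS0)
  → PAGE_NOT_PRESENT  (3 entries read)

Access #3 fault: PAGE_NOT_PRESENT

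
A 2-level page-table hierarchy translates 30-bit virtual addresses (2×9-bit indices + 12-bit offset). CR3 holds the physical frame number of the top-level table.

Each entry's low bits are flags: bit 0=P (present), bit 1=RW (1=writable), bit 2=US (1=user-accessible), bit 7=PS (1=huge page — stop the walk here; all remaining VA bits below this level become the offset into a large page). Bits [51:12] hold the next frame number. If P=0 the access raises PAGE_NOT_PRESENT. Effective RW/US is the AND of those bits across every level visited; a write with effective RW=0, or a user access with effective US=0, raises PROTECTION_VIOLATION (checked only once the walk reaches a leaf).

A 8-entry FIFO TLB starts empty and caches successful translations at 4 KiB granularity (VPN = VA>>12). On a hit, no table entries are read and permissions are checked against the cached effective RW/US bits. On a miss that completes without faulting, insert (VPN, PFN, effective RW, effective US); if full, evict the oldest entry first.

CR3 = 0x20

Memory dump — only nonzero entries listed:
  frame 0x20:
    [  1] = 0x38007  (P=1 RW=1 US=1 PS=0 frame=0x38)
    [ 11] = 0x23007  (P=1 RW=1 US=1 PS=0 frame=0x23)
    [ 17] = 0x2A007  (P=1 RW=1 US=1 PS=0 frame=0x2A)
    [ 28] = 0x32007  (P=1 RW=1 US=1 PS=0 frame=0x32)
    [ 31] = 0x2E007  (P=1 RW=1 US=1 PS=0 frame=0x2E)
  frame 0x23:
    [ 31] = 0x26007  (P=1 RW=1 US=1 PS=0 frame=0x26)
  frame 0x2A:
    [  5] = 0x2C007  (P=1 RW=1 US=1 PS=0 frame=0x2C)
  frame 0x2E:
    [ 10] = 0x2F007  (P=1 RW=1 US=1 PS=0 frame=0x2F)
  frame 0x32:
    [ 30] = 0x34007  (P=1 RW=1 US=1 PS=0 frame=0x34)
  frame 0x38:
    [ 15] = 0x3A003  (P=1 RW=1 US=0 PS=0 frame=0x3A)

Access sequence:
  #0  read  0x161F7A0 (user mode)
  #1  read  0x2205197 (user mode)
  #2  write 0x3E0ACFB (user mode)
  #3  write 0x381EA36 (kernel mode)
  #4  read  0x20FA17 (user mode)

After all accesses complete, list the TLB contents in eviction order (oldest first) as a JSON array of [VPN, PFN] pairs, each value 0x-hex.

Per-access translation:
#0 VA=0x161F7A0 (r,user):
  L0: frame=0x20 idx=11 entry=0x23007 [P=1 RW=1 US=1 PS=0]
  L1: frame=0x23 idx=31 entry=0x26007 [P=1 RW=1 US=1 PS=0]
  ✓ 0x267A0  — 2 lookups
#1 VA=0x2205197 (r,user):
  L0: frame=0x20 idx=17 entry=0x2A007 [P=1 RW=1 US=1 PS=0]
  L1: frame=0x2A idx=5 entry=0x2C007 [P=1 RW=1 US=1 PS=0]
  ✓ 0x2C197  — 2 lookups
#2 VA=0x3E0ACFB (w,user):
  L0: frame=0x20 idx=31 entry=0x2E007 [P=1 RW=1 US=1 PS=0]
  L1: frame=0x2E idx=10 entry=0x2F007 [P=1 RW=1 US=1 PS=0]
  ✓ 0x2FCFB  — 2 lookups
#3 VA=0x381EA36 (w,kernel):
  L0: frame=0x20 idx=28 entry=0x32007 [P=1 RW=1 US=1 PS=0]
  L1: frame=0x32 idx=30 entry=0x34007 [P=1 RW=1 US=1 PS=0]
  ✓ 0x34A36  — 2 lookups
#4 VA=0x20FA17 (r,user):
  L0: frame=0x20 idx=1 entry=0x38007 [P=1 RW=1 US=1 PS=0]
  L1: frame=0x38 idx=15 entry=0x3A003 [P=1 RW=1 US=0 PS=0]
  ⇒ fault: PROTECTION_VIOLATION  — 2 lookups

TLB: [["0x161F", "0x26"], ["0x2205", "0x2C"], ["0x3E0A", "0x2F"], ["0x381E", "0x34"]]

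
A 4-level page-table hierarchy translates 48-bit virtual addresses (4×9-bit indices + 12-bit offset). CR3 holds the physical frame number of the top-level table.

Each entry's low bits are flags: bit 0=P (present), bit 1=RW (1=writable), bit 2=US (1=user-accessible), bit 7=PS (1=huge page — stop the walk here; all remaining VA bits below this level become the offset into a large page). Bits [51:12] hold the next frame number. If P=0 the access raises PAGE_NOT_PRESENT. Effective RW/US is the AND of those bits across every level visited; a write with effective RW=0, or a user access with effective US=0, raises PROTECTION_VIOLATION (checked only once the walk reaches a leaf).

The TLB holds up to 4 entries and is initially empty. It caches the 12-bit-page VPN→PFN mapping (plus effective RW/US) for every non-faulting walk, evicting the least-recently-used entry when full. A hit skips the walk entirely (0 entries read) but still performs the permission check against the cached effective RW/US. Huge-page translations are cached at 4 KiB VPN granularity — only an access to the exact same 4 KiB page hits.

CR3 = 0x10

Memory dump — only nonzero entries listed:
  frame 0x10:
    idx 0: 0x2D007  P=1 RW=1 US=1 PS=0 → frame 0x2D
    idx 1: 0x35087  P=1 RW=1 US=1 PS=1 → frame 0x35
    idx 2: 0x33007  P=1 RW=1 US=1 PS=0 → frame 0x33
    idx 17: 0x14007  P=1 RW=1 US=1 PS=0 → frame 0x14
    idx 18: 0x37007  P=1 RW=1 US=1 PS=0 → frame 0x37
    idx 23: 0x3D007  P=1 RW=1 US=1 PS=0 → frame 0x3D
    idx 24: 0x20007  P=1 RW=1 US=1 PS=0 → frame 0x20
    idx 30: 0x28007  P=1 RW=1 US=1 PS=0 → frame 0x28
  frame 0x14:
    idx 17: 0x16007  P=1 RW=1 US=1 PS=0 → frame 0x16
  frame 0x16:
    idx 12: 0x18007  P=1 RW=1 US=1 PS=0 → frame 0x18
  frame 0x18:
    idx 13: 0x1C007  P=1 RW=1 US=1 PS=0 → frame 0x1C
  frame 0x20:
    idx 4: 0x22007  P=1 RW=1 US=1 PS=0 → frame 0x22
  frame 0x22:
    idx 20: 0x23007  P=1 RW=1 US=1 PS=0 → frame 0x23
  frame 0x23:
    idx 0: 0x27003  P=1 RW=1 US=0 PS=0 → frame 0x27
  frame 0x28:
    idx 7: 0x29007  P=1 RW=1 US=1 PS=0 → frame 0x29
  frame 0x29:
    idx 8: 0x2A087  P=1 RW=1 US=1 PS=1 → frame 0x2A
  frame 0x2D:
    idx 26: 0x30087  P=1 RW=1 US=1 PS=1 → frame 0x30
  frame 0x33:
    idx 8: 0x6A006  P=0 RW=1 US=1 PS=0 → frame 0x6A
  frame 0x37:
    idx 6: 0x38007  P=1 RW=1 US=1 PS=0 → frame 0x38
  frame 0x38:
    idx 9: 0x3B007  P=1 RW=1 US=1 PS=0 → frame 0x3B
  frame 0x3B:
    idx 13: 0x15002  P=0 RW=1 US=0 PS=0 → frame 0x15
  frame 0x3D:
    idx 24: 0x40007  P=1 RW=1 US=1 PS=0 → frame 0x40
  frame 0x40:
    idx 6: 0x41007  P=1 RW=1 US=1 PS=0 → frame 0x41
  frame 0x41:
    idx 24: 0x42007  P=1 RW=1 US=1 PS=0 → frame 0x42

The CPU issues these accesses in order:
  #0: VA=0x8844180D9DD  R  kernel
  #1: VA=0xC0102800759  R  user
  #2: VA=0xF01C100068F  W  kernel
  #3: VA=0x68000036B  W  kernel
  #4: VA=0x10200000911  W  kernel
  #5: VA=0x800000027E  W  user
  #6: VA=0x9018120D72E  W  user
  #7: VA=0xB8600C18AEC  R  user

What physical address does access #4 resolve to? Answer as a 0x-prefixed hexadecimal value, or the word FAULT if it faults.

Per-access translation:
#0 VA=0x8844180D9DD (r,kernel):
  lvl0: tbl 0x10, slot 17 ⇒ 0x14007 (P1/RW1/US1/PS0)
  lvl1: tbl 0x14, slot 17 ⇒ 0x16007 (P1/RW1/US1/PS0)
  lvl2: tbl 0x16, slot 12 ⇒ 0x18007 (P1/RW1/US1/PS0)
  lvl3: tbl 0x18, slot 13 ⇒ 0x1C007 (P1/RW1/US1/PS0)
  ⇒ phys 0x1C9DD  [4 reads]
#1 VA=0xC0102800759 (r,user):
  lvl0: tbl 0x10, slot 24 ⇒ 0x20007 (P1/RW1/US1/PS0)
  lvl1: tbl 0x20, slot 4 ⇒ 0x22007 (P1/RW1/US1/PS0)
  lvl2: tbl 0x22, slot 20 ⇒ 0x23007 (P1/RW1/US1/PS0)
  lvl3: tbl 0x23, slot 0 ⇒ 0x27003 (P1/RW1/US0/PS0)
  ✗ PROTECTION_VIOLATION  [4 reads]
#2 VA=0xF01C100068F (w,kernel):
  lvl0: tbl 0x10, slot 30 ⇒ 0x28007 (P1/RW1/US1/PS0)
  lvl1: tbl 0x28, slot 7 ⇒ 0x29007 (P1/RW1/US1/PS0)
  lvl2: tbl 0x29, slot 8 ⇒ 0x2A087 (P1/RW1/US1/PS1)
  ⇒ phys 0x2A68F (huge @L2)  [3 reads]
#3 VA=0x68000036B (w,kernel):
  lvl0: tbl 0x10, slot 0 ⇒ 0x2D007 (P1/RW1/US1/PS0)
  lvl1: tbl 0x2D, slot 26 ⇒ 0x30087 (P1/RW1/US1/PS1)
  ⇒ phys 0x3036B (huge @L1)  [2 reads]
#4 VA=0x10200000911 (w,kernel):
  lvl0: tbl 0x10, slot 2 ⇒ 0x33007 (P1/RW1/US1/PS0)
  lvl1: tbl 0x33, slot 8 ⇒ 0x6A006 (P0/RW1/US1/PS0)
  ✗ PAGE_NOT_PRESENT  [2 reads]
#5 VA=0x800000027E (w,user):
  lvl0: tbl 0x10, slot 1 ⇒ 0x35087 (P1/RW1/US1/PS1)
  ⇒ phys 0x3527E (huge @L0)  [1 reads]
#6 VA=0x9018120D72E (w,user):
  lvl0: tbl 0x10, slot 18 ⇒ 0x37007 (P1/RW1/US1/PS0)
  lvl1: tbl 0x37, slot 6 ⇒ 0x38007 (P1/RW1/US1/PS0)
  lvl2: tbl 0x38, slot 9 ⇒ 0x3B007 (P1/RW1/US1/PS0)
  lvl3: tbl 0x3B, slot 13 ⇒ 0x15002 (P0/RW1/US0/PS0)
  ✗ PAGE_NOT_PRESENT  [4 reads]
#7 VA=0xB8600C18AEC (r,user):
  lvl0: tbl 0x10, slot 23 ⇒ 0x3D007 (P1/RW1/US1/PS0)
  lvl1: tbl 0x3D, slot 24 ⇒ 0x40007 (P1/RW1/US1/PS0)
  lvl2: tbl 0x40, slot 6 ⇒ 0x41007 (P1/RW1/US1/PS0)
  lvl3: tbl 0x41, slot 24 ⇒ 0x42007 (P1/RW1/US1/PS0)
  ⇒ phys 0x42AEC  [4 reads]

Access #4 PA: FAULT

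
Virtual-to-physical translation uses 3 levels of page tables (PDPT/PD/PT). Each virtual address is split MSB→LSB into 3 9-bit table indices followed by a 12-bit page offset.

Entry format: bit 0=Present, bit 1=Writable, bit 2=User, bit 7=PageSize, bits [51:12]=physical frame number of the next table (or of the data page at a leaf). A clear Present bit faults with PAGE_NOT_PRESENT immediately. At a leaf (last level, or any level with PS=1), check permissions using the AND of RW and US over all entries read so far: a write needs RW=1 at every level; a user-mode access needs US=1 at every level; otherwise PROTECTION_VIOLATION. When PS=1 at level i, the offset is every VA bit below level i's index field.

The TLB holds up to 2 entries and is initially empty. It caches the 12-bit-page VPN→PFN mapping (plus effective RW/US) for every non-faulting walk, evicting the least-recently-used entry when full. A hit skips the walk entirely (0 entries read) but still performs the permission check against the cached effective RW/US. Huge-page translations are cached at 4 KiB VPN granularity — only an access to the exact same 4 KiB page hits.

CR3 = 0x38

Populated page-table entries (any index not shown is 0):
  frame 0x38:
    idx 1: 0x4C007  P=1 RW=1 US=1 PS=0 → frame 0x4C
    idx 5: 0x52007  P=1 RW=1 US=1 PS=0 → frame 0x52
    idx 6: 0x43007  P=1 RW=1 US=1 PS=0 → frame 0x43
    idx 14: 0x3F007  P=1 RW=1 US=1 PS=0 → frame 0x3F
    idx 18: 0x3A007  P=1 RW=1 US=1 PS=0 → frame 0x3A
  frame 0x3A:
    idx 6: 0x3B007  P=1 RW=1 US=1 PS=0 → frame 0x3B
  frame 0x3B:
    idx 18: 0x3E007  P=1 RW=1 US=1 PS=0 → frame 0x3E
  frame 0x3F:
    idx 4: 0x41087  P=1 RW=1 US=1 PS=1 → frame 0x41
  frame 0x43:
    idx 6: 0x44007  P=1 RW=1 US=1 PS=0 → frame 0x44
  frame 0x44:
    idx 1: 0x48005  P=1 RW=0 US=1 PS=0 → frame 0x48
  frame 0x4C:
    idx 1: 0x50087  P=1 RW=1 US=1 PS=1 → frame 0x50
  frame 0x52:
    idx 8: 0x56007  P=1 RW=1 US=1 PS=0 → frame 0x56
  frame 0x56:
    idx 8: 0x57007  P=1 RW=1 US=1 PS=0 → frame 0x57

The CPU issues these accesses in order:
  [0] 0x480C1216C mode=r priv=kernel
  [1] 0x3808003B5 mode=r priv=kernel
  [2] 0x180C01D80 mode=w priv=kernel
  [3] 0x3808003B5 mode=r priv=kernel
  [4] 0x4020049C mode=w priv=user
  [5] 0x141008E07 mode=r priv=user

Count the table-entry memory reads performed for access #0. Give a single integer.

Per-access translation:
#0 VA=0x480C1216C (r,kernel):
  L0: frame=0x38 idx=18 entry=0x3A007 [P=1 RW=1 US=1 PS=0]
  L1: frame=0x3A idx=6 entry=0x3B007 [P=1 RW=1 US=1 PS=0]
  L2: frame=0x3B idx=18 entry=0x3E007 [P=1 RW=1 US=1 PS=0]
  → PA=0x3E16C  (3 entries read)
#1 VA=0x3808003B5 (r,kernel):
  L0: frame=0x38 idx=14 entry=0x3F007 [P=1 RW=1 US=1 PS=0]
  L1: frame=0x3F idx=4 entry=0x41087 [P=1 RW=1 US=1 PS=1]
  → PA=0x413B5 (huge @L1)  (2 entries read)
#2 VA=0x180C01D80 (w,kernel):
  L0: frame=0x38 idx=6 entry=0x43007 [P=1 RW=1 US=1 PS=0]
  L1: frame=0x43 idx=6 entry=0x44007 [P=1 RW=1 US=1 PS=0]
  L2: frame=0x44 idx=1 entry=0x48005 [P=1 RW=0 US=1 PS=0]
  ⇒ fault: PROTECTION_VIOLATION  — 3 lookups
#3 VA=0x3808003B5 (r,kernel):
  TLB hit vpn=0x380800 → PA=0x413B5
#4 VA=0x4020049C (w,user):
  L0: frame=0x38 idx=1 entry=0x4C007 [P=1 RW=1 US=1 PS=0]
  L1: frame=0x4C idx=1 entry=0x50087 [P=1 RW=1 US=1 PS=1]
  → PA=0x5049C (huge @L1)  (2 entries read)
#5 VA=0x141008E07 (r,user):
  L0: frame=0x38 idx=5 entry=0x52007 [P=1 RW=1 US=1 PS=0]
  L1: frame=0x52 idx=8 entry=0x56007 [P=1 RW=1 US=1 PS=0]
  L2: frame=0x56 idx=8 entry=0x57007 [P=1 RW=1 US=1 PS=0]
  → PA=0x57E07  (3 entries read)

Entries read for #0: 3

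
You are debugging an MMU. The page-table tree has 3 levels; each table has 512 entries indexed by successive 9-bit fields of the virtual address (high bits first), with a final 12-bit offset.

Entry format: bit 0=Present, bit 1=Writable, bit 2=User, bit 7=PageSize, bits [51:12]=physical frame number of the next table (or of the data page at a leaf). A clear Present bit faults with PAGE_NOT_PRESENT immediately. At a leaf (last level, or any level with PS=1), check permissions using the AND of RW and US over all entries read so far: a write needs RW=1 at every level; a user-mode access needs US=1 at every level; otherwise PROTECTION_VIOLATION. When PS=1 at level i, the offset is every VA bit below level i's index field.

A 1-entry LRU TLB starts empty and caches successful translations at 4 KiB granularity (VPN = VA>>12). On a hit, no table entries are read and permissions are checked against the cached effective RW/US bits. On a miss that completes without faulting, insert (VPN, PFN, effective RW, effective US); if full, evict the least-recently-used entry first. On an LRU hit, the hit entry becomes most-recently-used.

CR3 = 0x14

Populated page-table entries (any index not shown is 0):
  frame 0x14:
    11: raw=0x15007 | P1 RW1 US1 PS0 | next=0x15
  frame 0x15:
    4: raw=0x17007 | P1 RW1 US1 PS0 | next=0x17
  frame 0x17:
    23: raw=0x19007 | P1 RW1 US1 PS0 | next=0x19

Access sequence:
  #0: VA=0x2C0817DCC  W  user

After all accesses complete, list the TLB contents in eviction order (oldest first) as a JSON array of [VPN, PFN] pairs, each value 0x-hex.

Walk each access:
#0 VA=0x2C0817DCC (w,user):
  L0 @0x14[11] → 0x15007  P=1,RW=1,US=1,PS=0
  L1 @0x15[4] → 0x17007  P=1,RW=1,US=1,PS=0
  L2 @0x17[23] → 0x19007  P=1,RW=1,US=1,PS=0
  → PA=0x19DCC  (3 entries read)

TLB: [["0x2C0817", "0x19"]]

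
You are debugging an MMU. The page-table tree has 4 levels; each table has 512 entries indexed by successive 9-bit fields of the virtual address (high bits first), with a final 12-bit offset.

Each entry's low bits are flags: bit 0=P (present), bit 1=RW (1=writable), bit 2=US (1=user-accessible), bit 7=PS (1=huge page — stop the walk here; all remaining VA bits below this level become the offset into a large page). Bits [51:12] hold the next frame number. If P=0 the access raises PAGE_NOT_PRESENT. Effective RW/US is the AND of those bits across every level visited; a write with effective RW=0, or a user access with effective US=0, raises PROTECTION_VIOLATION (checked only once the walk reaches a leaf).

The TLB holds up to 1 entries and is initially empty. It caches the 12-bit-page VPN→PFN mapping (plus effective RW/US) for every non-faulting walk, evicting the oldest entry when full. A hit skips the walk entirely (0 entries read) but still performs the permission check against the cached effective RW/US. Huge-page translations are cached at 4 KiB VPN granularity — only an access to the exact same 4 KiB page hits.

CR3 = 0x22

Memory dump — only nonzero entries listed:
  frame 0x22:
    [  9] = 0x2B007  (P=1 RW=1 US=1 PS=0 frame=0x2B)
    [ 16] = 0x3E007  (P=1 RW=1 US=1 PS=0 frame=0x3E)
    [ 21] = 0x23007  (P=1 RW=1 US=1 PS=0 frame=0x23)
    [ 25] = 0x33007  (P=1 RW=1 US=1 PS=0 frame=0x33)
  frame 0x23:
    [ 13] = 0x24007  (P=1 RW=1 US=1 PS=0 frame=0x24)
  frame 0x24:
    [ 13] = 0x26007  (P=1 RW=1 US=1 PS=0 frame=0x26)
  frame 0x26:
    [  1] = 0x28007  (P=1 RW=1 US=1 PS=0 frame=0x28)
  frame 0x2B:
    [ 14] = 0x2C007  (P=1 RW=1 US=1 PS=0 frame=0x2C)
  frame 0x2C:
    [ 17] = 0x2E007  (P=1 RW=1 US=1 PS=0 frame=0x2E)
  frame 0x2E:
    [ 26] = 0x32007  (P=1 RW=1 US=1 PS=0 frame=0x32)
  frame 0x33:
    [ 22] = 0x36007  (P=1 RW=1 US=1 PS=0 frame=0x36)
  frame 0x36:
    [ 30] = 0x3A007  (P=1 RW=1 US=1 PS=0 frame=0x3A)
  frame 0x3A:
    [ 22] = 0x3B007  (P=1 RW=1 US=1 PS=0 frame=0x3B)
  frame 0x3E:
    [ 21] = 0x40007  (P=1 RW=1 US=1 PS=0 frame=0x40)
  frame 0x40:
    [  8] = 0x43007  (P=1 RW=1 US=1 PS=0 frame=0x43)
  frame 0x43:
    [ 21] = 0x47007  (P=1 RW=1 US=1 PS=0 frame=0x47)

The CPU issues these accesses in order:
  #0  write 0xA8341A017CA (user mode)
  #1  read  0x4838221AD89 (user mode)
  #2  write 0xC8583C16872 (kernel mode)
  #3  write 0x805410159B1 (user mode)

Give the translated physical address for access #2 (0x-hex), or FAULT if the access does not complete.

Per-access translation:
#0 VA=0xA8341A017CA (w,user):
  L0: frame=0x22 idx=21 entry=0x23007 [P=1 RW=1 US=1 PS=0]
  L1: frame=0x23 idx=13 entry=0x24007 [P=1 RW=1 US=1 PS=0]
  L2: frame=0x24 idx=13 entry=0x26007 [P=1 RW=1 US=1 PS=0]
  L3: frame=0x26 idx=1 entry=0x28007 [P=1 RW=1 US=1 PS=0]
  ✓ 0x287CA  — 4 lookups
#1 VA=0x4838221AD89 (r,user):
  L0: frame=0x22 idx=9 entry=0x2B007 [P=1 RW=1 US=1 PS=0]
  L1: frame=0x2B idx=14 entry=0x2C007 [P=1 RW=1 US=1 PS=0]
  L2: frame=0x2C idx=17 entry=0x2E007 [P=1 RW=1 US=1 PS=0]
  L3: frame=0x2E idx=26 entry=0x32007 [P=1 RW=1 US=1 PS=0]
  ✓ 0x32D89  — 4 lookups
#2 VA=0xC8583C16872 (w,kernel):
  L0: frame=0x22 idx=25 entry=0x33007 [P=1 RW=1 US=1 PS=0]
  L1: frame=0x33 idx=22 entry=0x36007 [P=1 RW=1 US=1 PS=0]
  L2: frame=0x36 idx=30 entry=0x3A007 [P=1 RW=1 US=1 PS=0]
  L3: frame=0x3A idx=22 entry=0x3B007 [P=1 RW=1 US=1 PS=0]
  ✓ 0x3B872  — 4 lookups
#3 VA=0x805410159B1 (w,user):
  L0: frame=0x22 idx=16 entry=0x3E007 [P=1 RW=1 US=1 PS=0]
  L1: frame=0x3E idx=21 entry=0x40007 [P=1 RW=1 US=1 PS=0]
  L2: frame=0x40 idx=8 entry=0x43007 [P=1 RW=1 US=1 PS=0]
  L3: frame=0x43 idx=21 entry=0x47007 [P=1 RW=1 US=1 PS=0]
  ✓ 0x479B1  — 4 lookups

Access #2 PA: 0x3B872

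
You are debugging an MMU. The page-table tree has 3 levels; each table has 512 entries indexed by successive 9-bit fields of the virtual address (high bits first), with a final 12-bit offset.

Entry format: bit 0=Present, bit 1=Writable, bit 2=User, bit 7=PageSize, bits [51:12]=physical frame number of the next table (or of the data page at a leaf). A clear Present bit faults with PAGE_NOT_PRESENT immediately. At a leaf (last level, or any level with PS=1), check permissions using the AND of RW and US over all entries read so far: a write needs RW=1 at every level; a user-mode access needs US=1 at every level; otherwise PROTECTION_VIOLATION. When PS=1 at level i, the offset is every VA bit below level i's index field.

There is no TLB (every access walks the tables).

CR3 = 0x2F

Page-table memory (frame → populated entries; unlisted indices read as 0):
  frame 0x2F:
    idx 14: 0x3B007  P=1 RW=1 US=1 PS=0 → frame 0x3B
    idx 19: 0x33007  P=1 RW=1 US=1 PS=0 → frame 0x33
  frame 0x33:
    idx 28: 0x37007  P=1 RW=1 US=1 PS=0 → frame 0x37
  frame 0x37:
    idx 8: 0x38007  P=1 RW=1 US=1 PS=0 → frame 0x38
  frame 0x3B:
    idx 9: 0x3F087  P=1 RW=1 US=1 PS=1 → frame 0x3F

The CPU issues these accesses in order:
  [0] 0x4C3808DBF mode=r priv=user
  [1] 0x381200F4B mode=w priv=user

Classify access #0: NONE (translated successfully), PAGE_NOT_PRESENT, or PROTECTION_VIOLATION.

Trace:
#0 VA=0x4C3808DBF (r,user):
  lvl0: tbl 0x2F, slot 19 ⇒ 0x33007 (P1/RW1/US1/PS0)
  lvl1: tbl 0x33, slot 28 ⇒ 0x37007 (P1/RW1/US1/PS0)
  lvl2: tbl 0x37, slot 8 ⇒ 0x38007 (P1/RW1/US1/PS0)
  ✓ 0x38DBF  — 3 lookups
#1 VA=0x381200F4B (w,user):
  lvl0: tbl 0x2F, slot 14 ⇒ 0x3B007 (P1/RW1/US1/PS0)
  lvl1: tbl 0x3B, slot 9 ⇒ 0x3F087 (P1/RW1/US1/PS1)
  ✓ 0x3FF4B (huge @L1)  — 2 lookups

Access #0 fault: NONE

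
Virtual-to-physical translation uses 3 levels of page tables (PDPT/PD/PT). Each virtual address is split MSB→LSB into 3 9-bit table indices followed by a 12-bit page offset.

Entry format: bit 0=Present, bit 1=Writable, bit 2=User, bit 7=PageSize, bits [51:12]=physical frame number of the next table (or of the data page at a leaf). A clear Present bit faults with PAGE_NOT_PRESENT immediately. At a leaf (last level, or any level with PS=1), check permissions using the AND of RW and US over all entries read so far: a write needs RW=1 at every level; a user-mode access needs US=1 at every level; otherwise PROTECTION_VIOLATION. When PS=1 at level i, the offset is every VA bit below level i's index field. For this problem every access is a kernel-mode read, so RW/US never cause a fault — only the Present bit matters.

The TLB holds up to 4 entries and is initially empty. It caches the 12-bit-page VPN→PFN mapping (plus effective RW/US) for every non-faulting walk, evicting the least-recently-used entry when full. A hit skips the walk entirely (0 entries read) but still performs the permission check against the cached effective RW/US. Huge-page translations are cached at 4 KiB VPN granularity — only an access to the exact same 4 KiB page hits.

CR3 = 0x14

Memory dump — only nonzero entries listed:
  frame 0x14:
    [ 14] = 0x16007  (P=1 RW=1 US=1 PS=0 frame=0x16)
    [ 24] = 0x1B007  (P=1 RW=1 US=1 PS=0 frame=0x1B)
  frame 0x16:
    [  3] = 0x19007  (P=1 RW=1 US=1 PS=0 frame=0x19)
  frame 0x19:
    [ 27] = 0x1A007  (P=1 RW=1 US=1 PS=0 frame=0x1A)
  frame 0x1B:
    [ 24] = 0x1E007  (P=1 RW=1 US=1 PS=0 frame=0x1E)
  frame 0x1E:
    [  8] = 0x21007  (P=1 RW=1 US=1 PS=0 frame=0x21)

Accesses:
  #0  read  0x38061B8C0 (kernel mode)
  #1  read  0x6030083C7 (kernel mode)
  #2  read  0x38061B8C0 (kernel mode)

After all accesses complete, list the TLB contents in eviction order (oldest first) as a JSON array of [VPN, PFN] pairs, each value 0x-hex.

Walk each access:
#0 VA=0x38061B8C0 (r,kernel):
  lvl0: tbl 0x14, slot 14 ⇒ 0x16007 (P1/RW1/US1/PS0)
  lvl1: tbl 0x16, slot 3 ⇒ 0x19007 (P1/RW1/US1/PS0)
  lvl2: tbl 0x19, slot 27 ⇒ 0x1A007 (P1/RW1/US1/PS0)
  ⇒ phys 0x1A8C0  [3 reads]
#1 VA=0x6030083C7 (r,kernel):
  lvl0: tbl 0x14, slot 24 ⇒ 0x1B007 (P1/RW1/US1/PS0)
  lvl1: tbl 0x1B, slot 24 ⇒ 0x1E007 (P1/RW1/US1/PS0)
  lvl2: tbl 0x1E, slot 8 ⇒ 0x21007 (P1/RW1/US1/PS0)
  ⇒ phys 0x213C7  [3 reads]
#2 VA=0x38061B8C0 (r,kernel):
  TLB hit vpn=0x38061B → PA=0x1A8C0

TLB: [["0x603008", "0x21"], ["0x38061B", "0x1A"]]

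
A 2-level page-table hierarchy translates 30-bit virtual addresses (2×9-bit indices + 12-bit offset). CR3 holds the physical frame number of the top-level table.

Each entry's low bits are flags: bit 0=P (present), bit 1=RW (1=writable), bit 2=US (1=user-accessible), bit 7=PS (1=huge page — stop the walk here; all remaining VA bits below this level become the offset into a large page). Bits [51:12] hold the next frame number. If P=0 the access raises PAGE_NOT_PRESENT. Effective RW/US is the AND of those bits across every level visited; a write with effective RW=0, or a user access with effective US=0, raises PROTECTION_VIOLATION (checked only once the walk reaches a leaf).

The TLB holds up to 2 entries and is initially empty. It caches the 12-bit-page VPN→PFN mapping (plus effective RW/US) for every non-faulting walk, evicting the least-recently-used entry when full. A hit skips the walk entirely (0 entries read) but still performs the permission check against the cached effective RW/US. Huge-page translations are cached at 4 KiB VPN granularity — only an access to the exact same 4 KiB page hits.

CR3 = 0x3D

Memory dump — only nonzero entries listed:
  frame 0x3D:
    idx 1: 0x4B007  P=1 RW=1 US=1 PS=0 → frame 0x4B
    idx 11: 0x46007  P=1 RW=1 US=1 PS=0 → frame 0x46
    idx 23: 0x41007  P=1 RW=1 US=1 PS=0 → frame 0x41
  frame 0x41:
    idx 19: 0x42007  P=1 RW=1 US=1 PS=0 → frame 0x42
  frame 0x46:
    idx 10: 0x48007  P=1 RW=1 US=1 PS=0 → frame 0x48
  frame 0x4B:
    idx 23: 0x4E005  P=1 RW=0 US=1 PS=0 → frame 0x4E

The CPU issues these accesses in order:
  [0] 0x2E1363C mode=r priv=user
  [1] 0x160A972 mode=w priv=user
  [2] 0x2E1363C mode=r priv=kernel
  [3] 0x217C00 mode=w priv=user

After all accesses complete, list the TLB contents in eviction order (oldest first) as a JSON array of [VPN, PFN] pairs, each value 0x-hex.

Trace:
#0 VA=0x2E1363C (r,user):
  lvl0: tbl 0x3D, slot 23 ⇒ 0x41007 (P1/RW1/US1/PS0)
  lvl1: tbl 0x41, slot 19 ⇒ 0x42007 (P1/RW1/US1/PS0)
  ✓ 0x4263C  — 2 lookups
#1 VA=0x160A972 (w,user):
  lvl0: tbl 0x3D, slot 11 ⇒ 0x46007 (P1/RW1/US1/PS0)
  lvl1: tbl 0x46, slot 10 ⇒ 0x48007 (P1/RW1/US1/PS0)
  ✓ 0x48972  — 2 lookups
#2 VA=0x2E1363C (r,kernel):
  TLB hit vpn=0x2E13 → PA=0x4263C
#3 VA=0x217C00 (w,user):
  lvl0: tbl 0x3D, slot 1 ⇒ 0x4B007 (P1/RW1/US1/PS0)
  lvl1: tbl 0x4B, slot 23 ⇒ 0x4E005 (P1/RW0/US1/PS0)
  ✗ PROTECTION_VIOLATION  [2 reads]

TLB: [["0x160A", "0x48"], ["0x2E13", "0x42"]]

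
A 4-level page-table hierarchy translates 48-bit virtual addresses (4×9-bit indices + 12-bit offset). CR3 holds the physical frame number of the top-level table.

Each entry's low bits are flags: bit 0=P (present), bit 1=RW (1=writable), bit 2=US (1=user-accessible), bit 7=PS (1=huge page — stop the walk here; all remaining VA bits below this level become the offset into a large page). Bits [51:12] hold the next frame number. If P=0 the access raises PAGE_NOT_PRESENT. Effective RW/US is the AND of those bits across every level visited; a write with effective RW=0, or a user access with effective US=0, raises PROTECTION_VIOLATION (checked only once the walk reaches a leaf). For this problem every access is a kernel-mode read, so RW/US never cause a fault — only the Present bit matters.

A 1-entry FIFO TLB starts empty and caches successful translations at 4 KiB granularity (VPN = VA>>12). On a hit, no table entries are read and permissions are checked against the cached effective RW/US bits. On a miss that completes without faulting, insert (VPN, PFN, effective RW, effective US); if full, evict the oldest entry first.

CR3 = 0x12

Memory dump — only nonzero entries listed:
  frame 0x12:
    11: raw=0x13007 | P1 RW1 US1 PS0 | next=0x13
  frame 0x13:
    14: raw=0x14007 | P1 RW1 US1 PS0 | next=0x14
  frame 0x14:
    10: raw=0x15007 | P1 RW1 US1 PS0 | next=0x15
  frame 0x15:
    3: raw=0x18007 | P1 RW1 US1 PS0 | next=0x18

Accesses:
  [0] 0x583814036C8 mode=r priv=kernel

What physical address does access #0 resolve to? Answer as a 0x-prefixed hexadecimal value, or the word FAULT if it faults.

Walk each access:
#0 VA=0x583814036C8 (r,kernel):
  [0] read 0x12 idx=11: raw=0x13007 flags P=1 W=1 U=1 S=0
  [1] read 0x13 idx=14: raw=0x14007 flags P=1 W=1 U=1 S=0
  [2] read 0x14 idx=10: raw=0x15007 flags P=1 W=1 U=1 S=0
  [3] read 0x15 idx=3: raw=0x18007 flags P=1 W=1 U=1 S=0
  → PA=0x186C8  (4 entries read)

Access #0 PA: 0x186C8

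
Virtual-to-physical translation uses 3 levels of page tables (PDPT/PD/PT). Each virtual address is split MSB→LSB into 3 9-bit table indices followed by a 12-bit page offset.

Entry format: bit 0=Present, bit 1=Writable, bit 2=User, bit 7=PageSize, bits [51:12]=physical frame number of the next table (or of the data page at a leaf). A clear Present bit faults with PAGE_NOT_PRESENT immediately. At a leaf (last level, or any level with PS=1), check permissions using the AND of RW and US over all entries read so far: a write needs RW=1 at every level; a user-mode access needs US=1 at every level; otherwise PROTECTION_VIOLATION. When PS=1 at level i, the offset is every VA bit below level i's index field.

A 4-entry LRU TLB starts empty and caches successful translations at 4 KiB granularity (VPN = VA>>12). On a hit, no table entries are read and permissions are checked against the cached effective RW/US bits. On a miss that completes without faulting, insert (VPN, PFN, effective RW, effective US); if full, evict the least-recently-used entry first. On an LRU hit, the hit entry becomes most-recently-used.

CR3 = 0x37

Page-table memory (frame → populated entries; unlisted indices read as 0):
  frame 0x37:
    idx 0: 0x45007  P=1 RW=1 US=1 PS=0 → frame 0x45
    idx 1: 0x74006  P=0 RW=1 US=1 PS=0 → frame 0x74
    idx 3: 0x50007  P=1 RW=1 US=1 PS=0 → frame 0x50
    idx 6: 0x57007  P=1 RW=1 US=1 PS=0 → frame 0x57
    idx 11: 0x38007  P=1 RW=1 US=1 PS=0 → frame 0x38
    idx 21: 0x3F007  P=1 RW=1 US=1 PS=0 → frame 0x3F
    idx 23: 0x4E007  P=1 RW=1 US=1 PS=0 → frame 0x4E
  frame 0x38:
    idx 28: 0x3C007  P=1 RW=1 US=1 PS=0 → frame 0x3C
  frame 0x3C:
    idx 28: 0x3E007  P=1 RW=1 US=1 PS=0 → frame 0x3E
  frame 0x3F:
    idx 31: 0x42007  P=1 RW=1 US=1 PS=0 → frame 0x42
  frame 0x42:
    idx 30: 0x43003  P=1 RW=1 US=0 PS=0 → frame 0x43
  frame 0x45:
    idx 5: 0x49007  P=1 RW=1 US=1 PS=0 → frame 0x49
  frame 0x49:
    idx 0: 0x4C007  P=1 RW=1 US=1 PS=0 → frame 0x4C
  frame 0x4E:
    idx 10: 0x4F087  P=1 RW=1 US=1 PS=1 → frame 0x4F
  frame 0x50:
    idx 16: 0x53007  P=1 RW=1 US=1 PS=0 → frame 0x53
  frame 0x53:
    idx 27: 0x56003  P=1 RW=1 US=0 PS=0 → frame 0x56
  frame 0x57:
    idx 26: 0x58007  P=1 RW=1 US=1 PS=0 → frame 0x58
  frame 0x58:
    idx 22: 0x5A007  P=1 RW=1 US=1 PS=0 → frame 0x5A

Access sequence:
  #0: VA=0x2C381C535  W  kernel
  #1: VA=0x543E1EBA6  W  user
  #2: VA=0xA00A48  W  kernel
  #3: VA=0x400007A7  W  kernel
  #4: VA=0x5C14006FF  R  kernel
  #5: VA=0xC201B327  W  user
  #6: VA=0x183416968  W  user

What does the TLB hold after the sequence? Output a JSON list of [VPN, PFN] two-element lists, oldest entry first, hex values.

Walk each access:
#0 VA=0x2C381C535 (w,kernel):
  L0 @0x37[11] → 0x38007  P=1,RW=1,US=1,PS=0
  L1 @0x38[28] → 0x3C007  P=1,RW=1,US=1,PS=0
  L2 @0x3C[28] → 0x3E007  P=1,RW=1,US=1,PS=0
  → PA=0x3E535  (3 entries read)
#1 VA=0x543E1EBA6 (w,user):
  L0 @0x37[21] → 0x3F007  P=1,RW=1,US=1,PS=0
  L1 @0x3F[31] → 0x42007  P=1,RW=1,US=1,PS=0
  L2 @0x42[30] → 0x43003  P=1,RW=1,US=0,PS=0
  → PROTECTION_VIOLATION  (3 entries read)
#2 VA=0xA00A48 (w,kernel):
  L0 @0x37[0] → 0x45007  P=1,RW=1,US=1,PS=0
  L1 @0x45[5] → 0x49007  P=1,RW=1,US=1,PS=0
  L2 @0x49[0] → 0x4C007  P=1,RW=1,US=1,PS=0
  → PA=0x4CA48  (3 entries read)
#3 VA=0x400007A7 (w,kernel):
  L0 @0x37[1] → 0x74006  P=0,RW=1,US=1,PS=0
  → PAGE_NOT_PRESENT  (1 entries read)
#4 VA=0x5C14006FF (r,kernel):
  L0 @0x37[23] → 0x4E007  P=1,RW=1,US=1,PS=0
  L1 @0x4E[10] → 0x4F087  P=1,RW=1,US=1,PS=1
  → PA=0x4F6FF (huge @L1)  (2 entries read)
#5 VA=0xC201B327 (w,user):
  L0 @0x37[3] → 0x50007  P=1,RW=1,US=1,PS=0
  L1 @0x50[16] → 0x53007  P=1,RW=1,US=1,PS=0
  L2 @0x53[27] → 0x56003  P=1,RW=1,US=0,PS=0
  → PROTECTION_VIOLATION  (3 entries read)
#6 VA=0x183416968 (w,user):
  L0 @0x37[6] → 0x57007  P=1,RW=1,US=1,PS=0
  L1 @0x57[26] → 0x58007  P=1,RW=1,US=1,PS=0
  L2 @0x58[22] → 0x5A007  P=1,RW=1,US=1,PS=0
  → PA=0x5A968  (3 entries read)

TLB: [["0x2C381C", "0x3E"], ["0xA00", "0x4C"], ["0x5C1400", "0x4F"], ["0x183416", "0x5A"]]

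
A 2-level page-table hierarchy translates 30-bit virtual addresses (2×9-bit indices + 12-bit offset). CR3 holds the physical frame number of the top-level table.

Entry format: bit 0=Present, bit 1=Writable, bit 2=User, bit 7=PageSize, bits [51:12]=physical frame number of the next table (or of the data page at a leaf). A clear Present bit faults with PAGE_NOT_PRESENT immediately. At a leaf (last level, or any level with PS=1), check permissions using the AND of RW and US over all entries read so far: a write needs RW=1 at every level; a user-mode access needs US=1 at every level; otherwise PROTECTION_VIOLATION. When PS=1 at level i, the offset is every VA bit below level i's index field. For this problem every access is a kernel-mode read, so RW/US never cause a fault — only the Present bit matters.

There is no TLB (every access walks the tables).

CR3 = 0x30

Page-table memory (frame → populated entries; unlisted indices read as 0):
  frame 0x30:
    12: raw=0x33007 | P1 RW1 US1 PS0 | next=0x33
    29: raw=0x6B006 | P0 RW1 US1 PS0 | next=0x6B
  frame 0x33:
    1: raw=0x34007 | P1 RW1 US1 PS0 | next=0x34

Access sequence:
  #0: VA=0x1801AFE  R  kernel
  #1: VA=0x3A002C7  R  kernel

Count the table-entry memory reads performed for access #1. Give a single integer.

Per-access translation:
#0 VA=0x1801AFE (r,kernel):
  lvl0: tbl 0x30, slot 12 ⇒ 0x33007 (P1/RW1/US1/PS0)
  lvl1: tbl 0x33, slot 1 ⇒ 0x34007 (P1/RW1/US1/PS0)
  → PA=0x34AFE  (2 entries read)
#1 VA=0x3A002C7 (r,kernel):
  lvl0: tbl 0x30, slot 29 ⇒ 0x6B006 (P0/RW1/US1/PS0)
  ⇒ fault: PAGE_NOT_PRESENT  — 1 lookups

Entries read for #1: 1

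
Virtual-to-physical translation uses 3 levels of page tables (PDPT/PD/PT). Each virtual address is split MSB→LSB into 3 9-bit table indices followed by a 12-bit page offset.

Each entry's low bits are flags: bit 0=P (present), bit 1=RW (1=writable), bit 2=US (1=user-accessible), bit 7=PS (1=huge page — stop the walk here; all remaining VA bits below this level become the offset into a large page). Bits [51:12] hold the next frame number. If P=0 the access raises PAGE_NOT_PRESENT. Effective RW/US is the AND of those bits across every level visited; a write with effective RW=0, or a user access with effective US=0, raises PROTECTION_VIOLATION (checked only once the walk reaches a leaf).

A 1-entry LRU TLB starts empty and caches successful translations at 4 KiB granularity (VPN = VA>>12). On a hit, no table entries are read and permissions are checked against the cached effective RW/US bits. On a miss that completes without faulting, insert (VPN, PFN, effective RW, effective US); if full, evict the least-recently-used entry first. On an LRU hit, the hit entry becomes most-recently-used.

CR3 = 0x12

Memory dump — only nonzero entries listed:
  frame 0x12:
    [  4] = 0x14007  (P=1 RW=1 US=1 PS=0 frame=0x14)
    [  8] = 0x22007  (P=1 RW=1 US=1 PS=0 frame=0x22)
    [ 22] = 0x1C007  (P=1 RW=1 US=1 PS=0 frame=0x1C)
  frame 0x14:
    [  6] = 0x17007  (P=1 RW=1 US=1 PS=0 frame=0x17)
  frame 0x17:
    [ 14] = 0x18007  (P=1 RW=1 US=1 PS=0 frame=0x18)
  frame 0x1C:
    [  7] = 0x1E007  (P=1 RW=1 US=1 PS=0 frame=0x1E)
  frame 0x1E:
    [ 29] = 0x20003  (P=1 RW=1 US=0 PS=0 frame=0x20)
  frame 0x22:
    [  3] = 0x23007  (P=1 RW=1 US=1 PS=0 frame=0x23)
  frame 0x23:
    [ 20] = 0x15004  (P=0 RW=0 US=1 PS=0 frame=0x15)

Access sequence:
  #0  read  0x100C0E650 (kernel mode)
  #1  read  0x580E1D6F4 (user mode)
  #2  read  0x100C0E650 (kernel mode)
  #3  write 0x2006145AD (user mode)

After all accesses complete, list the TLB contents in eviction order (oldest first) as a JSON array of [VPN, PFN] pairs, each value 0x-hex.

Walk each access:
#0 VA=0x100C0E650 (r,kernel):
  lvl0: tbl 0x12, slot 4 ⇒ 0x14007 (P1/RW1/US1/PS0)
  lvl1: tbl 0x14, slot 6 ⇒ 0x17007 (P1/RW1/US1/PS0)
  lvl2: tbl 0x17, slot 14 ⇒ 0x18007 (P1/RW1/US1/PS0)
  ✓ 0x18650  — 3 lookups
#1 VA=0x580E1D6F4 (r,user):
  lvl0: tbl 0x12, slot 22 ⇒ 0x1C007 (P1/RW1/US1/PS0)
  lvl1: tbl 0x1C, slot 7 ⇒ 0x1E007 (P1/RW1/US1/PS0)
  lvl2: tbl 0x1E, slot 29 ⇒ 0x20003 (P1/RW1/US0/PS0)
  → PROTECTION_VIOLATION  (3 entries read)
#2 VA=0x100C0E650 (r,kernel):
  TLB hit vpn=0x100C0E → PA=0x18650
#3 VA=0x2006145AD (w,user):
  lvl0: tbl 0x12, slot 8 ⇒ 0x22007 (P1/RW1/US1/PS0)
  lvl1: tbl 0x22, slot 3 ⇒ 0x23007 (P1/RW1/US1/PS0)
  lvl2: tbl 0x23, slot 20 ⇒ 0x15004 (P0/RW0/US1/PS0)
  → PAGE_NOT_PRESENT  (3 entries read)

TLB: [["0x100C0E", "0x18"]]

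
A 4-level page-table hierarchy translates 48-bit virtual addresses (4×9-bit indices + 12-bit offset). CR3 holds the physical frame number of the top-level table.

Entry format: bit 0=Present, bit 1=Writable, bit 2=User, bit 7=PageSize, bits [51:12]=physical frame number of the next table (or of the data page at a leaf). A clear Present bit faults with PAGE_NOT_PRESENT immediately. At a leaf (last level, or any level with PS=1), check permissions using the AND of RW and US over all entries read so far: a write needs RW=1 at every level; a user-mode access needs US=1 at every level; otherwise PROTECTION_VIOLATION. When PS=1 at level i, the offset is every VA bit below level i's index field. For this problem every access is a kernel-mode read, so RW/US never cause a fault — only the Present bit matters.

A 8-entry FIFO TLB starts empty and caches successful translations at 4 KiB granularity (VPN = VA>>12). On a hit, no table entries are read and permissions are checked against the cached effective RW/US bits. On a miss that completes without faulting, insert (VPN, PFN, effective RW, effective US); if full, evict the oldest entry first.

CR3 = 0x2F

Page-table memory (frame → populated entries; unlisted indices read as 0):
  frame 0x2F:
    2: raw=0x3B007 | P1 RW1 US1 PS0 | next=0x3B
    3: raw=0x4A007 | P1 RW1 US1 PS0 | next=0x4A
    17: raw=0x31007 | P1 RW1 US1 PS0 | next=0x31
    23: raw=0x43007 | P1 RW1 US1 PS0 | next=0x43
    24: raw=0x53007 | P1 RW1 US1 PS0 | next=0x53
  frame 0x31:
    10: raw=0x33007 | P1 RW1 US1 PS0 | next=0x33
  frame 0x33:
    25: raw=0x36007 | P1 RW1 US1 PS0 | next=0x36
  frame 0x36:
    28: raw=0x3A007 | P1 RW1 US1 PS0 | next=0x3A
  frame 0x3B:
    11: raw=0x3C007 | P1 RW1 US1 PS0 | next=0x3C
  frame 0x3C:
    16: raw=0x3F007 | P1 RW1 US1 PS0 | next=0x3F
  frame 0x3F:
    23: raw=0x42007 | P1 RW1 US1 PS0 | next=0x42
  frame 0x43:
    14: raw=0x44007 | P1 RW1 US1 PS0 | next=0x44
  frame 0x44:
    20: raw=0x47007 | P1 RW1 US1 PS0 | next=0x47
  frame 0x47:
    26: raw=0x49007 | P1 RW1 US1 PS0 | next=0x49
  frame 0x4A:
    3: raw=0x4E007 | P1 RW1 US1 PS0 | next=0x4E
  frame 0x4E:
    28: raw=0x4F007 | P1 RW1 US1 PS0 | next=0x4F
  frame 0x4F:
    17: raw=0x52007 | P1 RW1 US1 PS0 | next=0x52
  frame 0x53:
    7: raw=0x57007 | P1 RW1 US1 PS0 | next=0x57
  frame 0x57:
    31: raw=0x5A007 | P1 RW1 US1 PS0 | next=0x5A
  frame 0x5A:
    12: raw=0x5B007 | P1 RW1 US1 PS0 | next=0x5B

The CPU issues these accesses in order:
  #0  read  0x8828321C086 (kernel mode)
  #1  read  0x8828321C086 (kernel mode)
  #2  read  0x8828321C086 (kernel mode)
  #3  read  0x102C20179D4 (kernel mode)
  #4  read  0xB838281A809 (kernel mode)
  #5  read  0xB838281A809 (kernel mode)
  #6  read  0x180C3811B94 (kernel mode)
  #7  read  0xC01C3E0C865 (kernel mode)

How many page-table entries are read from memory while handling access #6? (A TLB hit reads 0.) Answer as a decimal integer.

Trace:
#0 VA=0x8828321C086 (r,kernel):
  L0 @0x2F[17] → 0x31007  P=1,RW=1,US=1,PS=0
  L1 @0x31[10] → 0x33007  P=1,RW=1,US=1,PS=0
  L2 @0x33[25] → 0x36007  P=1,RW=1,US=1,PS=0
  L3 @0x36[28] → 0x3A007  P=1,RW=1,US=1,PS=0
  ⇒ phys 0x3A086  [4 reads]
#1 VA=0x8828321C086 (r,kernel):
  TLB hit vpn=0x8828321C → PA=0x3A086
#2 VA=0x8828321C086 (r,kernel):
  TLB hit vpn=0x8828321C → PA=0x3A086
#3 VA=0x102C20179D4 (r,kernel):
  L0 @0x2F[2] → 0x3B007  P=1,RW=1,US=1,PS=0
  L1 @0x3B[11] → 0x3C007  P=1,RW=1,US=1,PS=0
  L2 @0x3C[16] → 0x3F007  P=1,RW=1,US=1,PS=0
  L3 @0x3F[23] → 0x42007  P=1,RW=1,US=1,PS=0
  ⇒ phys 0x429D4  [4 reads]
#4 VA=0xB838281A809 (r,kernel):
  L0 @0x2F[23] → 0x43007  P=1,RW=1,US=1,PS=0
  L1 @0x43[14] → 0x44007  P=1,RW=1,US=1,PS=0
  L2 @0x44[20] → 0x47007  P=1,RW=1,US=1,PS=0
  L3 @0x47[26] → 0x49007  P=1,RW=1,US=1,PS=0
  ⇒ phys 0x49809  [4 reads]
#5 VA=0xB838281A809 (r,kernel):
  TLB hit vpn=0xB838281A → PA=0x49809
#6 VA=0x180C3811B94 (r,kernel):
  L0 @0x2F[3] → 0x4A007  P=1,RW=1,US=1,PS=0
  L1 @0x4A[3] → 0x4E007  P=1,RW=1,US=1,PS=0
  L2 @0x4E[28] → 0x4F007  P=1,RW=1,US=1,PS=0
  L3 @0x4F[17] → 0x52007  P=1,RW=1,US=1,PS=0
  ⇒ phys 0x52B94  [4 reads]
#7 VA=0xC01C3E0C865 (r,kernel):
  L0 @0x2F[24] → 0x53007  P=1,RW=1,US=1,PS=0
  L1 @0x53[7] → 0x57007  P=1,RW=1,US=1,PS=0
  L2 @0x57[31] → 0x5A007  P=1,RW=1,US=1,PS=0
  L3 @0x5A[12] → 0x5B007  P=1,RW=1,US=1,PS=0
  ⇒ phys 0x5B865  [4 reads]

Entries read for #6: 4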